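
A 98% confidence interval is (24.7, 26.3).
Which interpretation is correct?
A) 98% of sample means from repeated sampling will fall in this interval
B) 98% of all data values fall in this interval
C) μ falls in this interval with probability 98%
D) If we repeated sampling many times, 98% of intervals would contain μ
D

A) Wrong — coverage applies to intervals containing μ, not to future x̄ values.
B) Wrong — a CI is about the parameter μ, not individual data values.
C) Wrong — μ is fixed; the randomness lives in the interval, not in μ.
D) Correct — this is the frequentist long-run coverage interpretation.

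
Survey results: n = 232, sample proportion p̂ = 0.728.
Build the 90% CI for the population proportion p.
(0.680, 0.776)

Proportion CI:
SE = √(p̂(1-p̂)/n) = √(0.728 · 0.272 / 232) = 0.02922

z* = 1.645
Margin = z* · SE = 1.645 · 0.02922 = 0.0481

CI: 0.728 ± 0.0481 = (0.680, 0.776)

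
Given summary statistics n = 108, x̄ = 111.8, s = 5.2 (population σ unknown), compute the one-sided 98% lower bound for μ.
μ ≥ 110.76

Lower bound (one-sided):
t* = 2.079 (one-sided for 98%)
Lower bound = x̄ - t* · s/√n = 111.8 - 2.079 · 5.2/√108 = 110.76

We are 98% confident that μ ≥ 110.76.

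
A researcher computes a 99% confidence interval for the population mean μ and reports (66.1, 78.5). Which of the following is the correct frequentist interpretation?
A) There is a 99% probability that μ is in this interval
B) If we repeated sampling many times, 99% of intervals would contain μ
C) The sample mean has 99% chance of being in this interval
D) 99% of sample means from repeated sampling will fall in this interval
B

A) Wrong — μ is fixed; the randomness lives in the interval, not in μ.
B) Correct — this is the frequentist long-run coverage interpretation.
C) Wrong — x̄ is observed and sits in the interval by construction.
D) Wrong — coverage applies to intervals containing μ, not to future x̄ values.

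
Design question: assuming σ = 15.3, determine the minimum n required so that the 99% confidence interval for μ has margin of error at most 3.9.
n ≥ 103

For margin E ≤ 3.9:
n ≥ (z* · σ / E)²
n ≥ (2.576 · 15.3 / 3.9)²
n ≥ 102.13

Minimum n = 103 (rounding up)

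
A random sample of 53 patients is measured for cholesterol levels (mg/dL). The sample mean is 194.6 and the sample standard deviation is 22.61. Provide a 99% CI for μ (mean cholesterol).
(186.30, 202.90)

t-interval (σ unknown):
df = n - 1 = 52
t* = 2.674 for 99% confidence

Margin of error = t* · s/√n = 2.674 · 22.61/√53 = 8.30

CI: (186.30, 202.90)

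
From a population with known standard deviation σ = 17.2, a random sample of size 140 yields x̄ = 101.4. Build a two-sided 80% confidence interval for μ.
(99.54, 103.26)

z-interval (σ known):
z* = 1.282 for 80% confidence

Margin of error = z* · σ/√n = 1.282 · 17.2/√140 = 1.86

CI: (101.4 - 1.86, 101.4 + 1.86) = (99.54, 103.26)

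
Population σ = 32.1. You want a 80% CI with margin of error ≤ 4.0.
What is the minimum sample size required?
n ≥ 106

For margin E ≤ 4.0:
n ≥ (z* · σ / E)²
n ≥ (1.282 · 32.1 / 4.0)²
n ≥ 105.84

Minimum n = 106 (rounding up)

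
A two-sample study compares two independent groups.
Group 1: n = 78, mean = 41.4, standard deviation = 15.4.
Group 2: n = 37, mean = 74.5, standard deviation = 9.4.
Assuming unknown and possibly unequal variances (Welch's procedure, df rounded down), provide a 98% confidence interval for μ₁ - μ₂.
(-38.60, -27.60)

Difference: x̄₁ - x̄₂ = -33.10
SE = √(s₁²/n₁ + s₂²/n₂) = √(15.4²/78 + 9.4²/37) = 2.3299
df = 105.82 → 105 (Welch–Satterthwaite, rounded down)
t* = 2.362

CI: -33.10 ± 2.362 · 2.3299 = -33.10 ± 5.50 = (-38.60, -27.60)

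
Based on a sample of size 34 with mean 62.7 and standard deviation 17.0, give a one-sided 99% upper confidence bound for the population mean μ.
μ ≤ 69.83

Upper bound (one-sided):
t* = 2.445 (one-sided for 99%)
Upper bound = x̄ + t* · s/√n = 62.7 + 2.445 · 17.0/√34 = 69.83

We are 99% confident that μ ≤ 69.83.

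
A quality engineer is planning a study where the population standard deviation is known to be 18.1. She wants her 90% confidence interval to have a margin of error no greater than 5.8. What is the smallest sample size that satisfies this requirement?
n ≥ 27

For margin E ≤ 5.8:
n ≥ (z* · σ / E)²
n ≥ (1.645 · 18.1 / 5.8)²
n ≥ 26.35

Minimum n = 27 (rounding up)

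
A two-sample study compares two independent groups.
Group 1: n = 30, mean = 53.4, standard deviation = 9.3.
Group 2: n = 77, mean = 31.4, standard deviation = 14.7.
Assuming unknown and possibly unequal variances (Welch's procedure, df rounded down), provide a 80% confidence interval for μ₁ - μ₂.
(18.92, 25.08)

Difference: x̄₁ - x̄₂ = 22.00
SE = √(s₁²/n₁ + s₂²/n₂) = √(9.3²/30 + 14.7²/77) = 2.3852
df = 82.95 → 82 (Welch–Satterthwaite, rounded down)
t* = 1.292

CI: 22.00 ± 1.292 · 2.3852 = 22.00 ± 3.08 = (18.92, 25.08)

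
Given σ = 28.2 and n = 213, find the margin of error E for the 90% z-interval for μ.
Margin of error = 3.18

Margin of error = z* · σ/√n
= 1.645 · 28.2/√213
= 1.645 · 28.2/14.5945
= 3.18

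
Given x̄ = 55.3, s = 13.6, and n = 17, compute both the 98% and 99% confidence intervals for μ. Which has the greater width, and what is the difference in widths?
99% CI is wider by 2.23

df = 16
98% CI: t* = 2.583, (46.78, 63.82), width = 2 · t* · s/√n = 17.04
99% CI: t* = 2.921, (45.67, 64.93), width = 2 · t* · s/√n = 19.27

The 99% CI is wider by 19.27 - 17.04 = 2.23.
Higher confidence requires a wider interval.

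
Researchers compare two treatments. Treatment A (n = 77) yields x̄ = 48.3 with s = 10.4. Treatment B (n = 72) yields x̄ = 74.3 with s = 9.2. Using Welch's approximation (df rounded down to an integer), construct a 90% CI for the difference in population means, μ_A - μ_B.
(-28.66, -23.34)

Difference: x̄₁ - x̄₂ = -26.00
SE = √(s₁²/n₁ + s₂²/n₂) = √(10.4²/77 + 9.2²/72) = 1.6063
df = 146.56 → 146 (Welch–Satterthwaite, rounded down)
t* = 1.655

CI: -26.00 ± 1.655 · 1.6063 = -26.00 ± 2.66 = (-28.66, -23.34)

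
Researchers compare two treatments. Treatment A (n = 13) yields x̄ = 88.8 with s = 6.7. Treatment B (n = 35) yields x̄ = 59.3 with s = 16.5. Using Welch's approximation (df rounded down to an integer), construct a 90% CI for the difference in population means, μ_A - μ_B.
(23.87, 35.13)

Difference: x̄₁ - x̄₂ = 29.50
SE = √(s₁²/n₁ + s₂²/n₂) = √(6.7²/13 + 16.5²/35) = 3.3514
df = 45.49 → 45 (Welch–Satterthwaite, rounded down)
t* = 1.679

CI: 29.50 ± 1.679 · 3.3514 = 29.50 ± 5.63 = (23.87, 35.13)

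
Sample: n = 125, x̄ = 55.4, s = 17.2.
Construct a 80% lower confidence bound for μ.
μ ≥ 54.10

Lower bound (one-sided):
t* = 0.845 (one-sided for 80%)
Lower bound = x̄ - t* · s/√n = 55.4 - 0.845 · 17.2/√125 = 54.10

We are 80% confident that μ ≥ 54.10.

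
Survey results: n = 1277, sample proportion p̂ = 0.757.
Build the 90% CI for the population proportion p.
(0.737, 0.777)

Proportion CI:
SE = √(p̂(1-p̂)/n) = √(0.757 · 0.243 / 1277) = 0.01200

z* = 1.645
Margin = z* · SE = 1.645 · 0.01200 = 0.0197

CI: 0.757 ± 0.0197 = (0.737, 0.777)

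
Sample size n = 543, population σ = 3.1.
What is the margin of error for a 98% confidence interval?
Margin of error = 0.31

Margin of error = z* · σ/√n
= 2.326 · 3.1/√543
= 2.326 · 3.1/23.3024
= 0.31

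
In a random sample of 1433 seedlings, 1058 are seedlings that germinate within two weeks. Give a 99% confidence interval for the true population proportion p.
(0.708, 0.768)

Proportion CI:
p̂ = 1058/1433 = 0.73831
SE = √(p̂(1-p̂)/n) = √(0.73831 · 0.26169 / 1433) = 0.01161

z* = 2.576
Margin = z* · SE = 2.576 · 0.01161 = 0.0299

CI: 0.73831 ± 0.0299 = (0.708, 0.768)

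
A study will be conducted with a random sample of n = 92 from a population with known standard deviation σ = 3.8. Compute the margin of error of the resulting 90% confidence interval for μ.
Margin of error = 0.65

Margin of error = z* · σ/√n
= 1.645 · 3.8/√92
= 1.645 · 3.8/9.5917
= 0.65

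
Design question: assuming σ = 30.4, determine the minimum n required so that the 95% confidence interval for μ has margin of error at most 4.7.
n ≥ 161

For margin E ≤ 4.7:
n ≥ (z* · σ / E)²
n ≥ (1.960 · 30.4 / 4.7)²
n ≥ 160.72

Minimum n = 161 (rounding up)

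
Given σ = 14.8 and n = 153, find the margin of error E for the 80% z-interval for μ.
Margin of error = 1.53

Margin of error = z* · σ/√n
= 1.282 · 14.8/√153
= 1.282 · 14.8/12.3693
= 1.53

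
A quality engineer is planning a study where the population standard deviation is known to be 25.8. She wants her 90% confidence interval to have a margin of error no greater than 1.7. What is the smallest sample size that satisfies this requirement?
n ≥ 624

For margin E ≤ 1.7:
n ≥ (z* · σ / E)²
n ≥ (1.645 · 25.8 / 1.7)²
n ≥ 623.27

Minimum n = 624 (rounding up)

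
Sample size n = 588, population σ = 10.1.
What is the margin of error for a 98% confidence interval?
Margin of error = 0.97

Margin of error = z* · σ/√n
= 2.326 · 10.1/√588
= 2.326 · 10.1/24.2487
= 0.97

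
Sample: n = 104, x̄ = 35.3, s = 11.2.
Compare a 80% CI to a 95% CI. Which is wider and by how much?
95% CI is wider by 1.53

df = 103
80% CI: t* = 1.290, (33.88, 36.72), width = 2 · t* · s/√n = 2.83
95% CI: t* = 1.983, (33.12, 37.48), width = 2 · t* · s/√n = 4.36

The 95% CI is wider by 4.36 - 2.83 = 1.53.
Higher confidence requires a wider interval.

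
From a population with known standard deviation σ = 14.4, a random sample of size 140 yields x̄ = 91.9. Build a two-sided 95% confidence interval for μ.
(89.51, 94.29)

z-interval (σ known):
z* = 1.960 for 95% confidence

Margin of error = z* · σ/√n = 1.960 · 14.4/√140 = 2.39

CI: (91.9 - 2.39, 91.9 + 2.39) = (89.51, 94.29)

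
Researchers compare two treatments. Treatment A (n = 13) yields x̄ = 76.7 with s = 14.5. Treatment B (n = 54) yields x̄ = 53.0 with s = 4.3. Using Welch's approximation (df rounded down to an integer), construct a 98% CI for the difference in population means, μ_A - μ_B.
(12.80, 34.60)

Difference: x̄₁ - x̄₂ = 23.70
SE = √(s₁²/n₁ + s₂²/n₂) = √(14.5²/13 + 4.3²/54) = 4.0639
df = 12.51 → 12 (Welch–Satterthwaite, rounded down)
t* = 2.681

CI: 23.70 ± 2.681 · 4.0639 = 23.70 ± 10.90 = (12.80, 34.60)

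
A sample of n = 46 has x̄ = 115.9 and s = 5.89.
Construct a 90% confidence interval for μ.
(114.44, 117.36)

t-interval (σ unknown):
df = n - 1 = 45
t* = 1.679 for 90% confidence

Margin of error = t* · s/√n = 1.679 · 5.89/√46 = 1.46

CI: (114.44, 117.36)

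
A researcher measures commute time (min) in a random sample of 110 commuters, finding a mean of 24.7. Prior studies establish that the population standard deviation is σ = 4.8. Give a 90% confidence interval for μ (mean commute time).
(23.95, 25.45)

z-interval (σ known):
z* = 1.645 for 90% confidence

Margin of error = z* · σ/√n = 1.645 · 4.8/√110 = 0.75

CI: (24.7 - 0.75, 24.7 + 0.75) = (23.95, 25.45)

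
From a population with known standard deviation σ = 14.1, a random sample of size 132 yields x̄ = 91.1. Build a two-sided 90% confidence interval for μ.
(89.08, 93.12)

z-interval (σ known):
z* = 1.645 for 90% confidence

Margin of error = z* · σ/√n = 1.645 · 14.1/√132 = 2.02

CI: (91.1 - 2.02, 91.1 + 2.02) = (89.08, 93.12)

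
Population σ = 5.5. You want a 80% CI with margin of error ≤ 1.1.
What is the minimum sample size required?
n ≥ 42

For margin E ≤ 1.1:
n ≥ (z* · σ / E)²
n ≥ (1.282 · 5.5 / 1.1)²
n ≥ 41.09

Minimum n = 42 (rounding up)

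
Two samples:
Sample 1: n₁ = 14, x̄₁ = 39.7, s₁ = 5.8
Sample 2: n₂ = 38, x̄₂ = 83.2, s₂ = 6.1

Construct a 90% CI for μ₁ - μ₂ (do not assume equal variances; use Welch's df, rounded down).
(-46.65, -40.35)

Difference: x̄₁ - x̄₂ = -43.50
SE = √(s₁²/n₁ + s₂²/n₂) = √(5.8²/14 + 6.1²/38) = 1.8390
df = 24.33 → 24 (Welch–Satterthwaite, rounded down)
t* = 1.711

CI: -43.50 ± 1.711 · 1.8390 = -43.50 ± 3.15 = (-46.65, -40.35)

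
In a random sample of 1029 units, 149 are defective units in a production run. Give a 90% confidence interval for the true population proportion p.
(0.127, 0.163)

Proportion CI:
p̂ = 149/1029 = 0.14480
SE = √(p̂(1-p̂)/n) = √(0.14480 · 0.85520 / 1029) = 0.01097

z* = 1.645
Margin = z* · SE = 1.645 · 0.01097 = 0.0180

CI: 0.14480 ± 0.0180 = (0.127, 0.163)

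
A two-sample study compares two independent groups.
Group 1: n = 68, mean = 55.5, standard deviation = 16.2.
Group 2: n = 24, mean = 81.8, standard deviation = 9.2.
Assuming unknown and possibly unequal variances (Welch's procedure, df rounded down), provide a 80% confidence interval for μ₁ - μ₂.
(-29.82, -22.78)

Difference: x̄₁ - x̄₂ = -26.30
SE = √(s₁²/n₁ + s₂²/n₂) = √(16.2²/68 + 9.2²/24) = 2.7177
df = 71.49 → 71 (Welch–Satterthwaite, rounded down)
t* = 1.294

CI: -26.30 ± 1.294 · 2.7177 = -26.30 ± 3.52 = (-29.82, -22.78)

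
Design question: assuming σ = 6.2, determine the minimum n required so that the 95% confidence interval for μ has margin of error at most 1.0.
n ≥ 148

For margin E ≤ 1.0:
n ≥ (z* · σ / E)²
n ≥ (1.960 · 6.2 / 1.0)²
n ≥ 147.67

Minimum n = 148 (rounding up)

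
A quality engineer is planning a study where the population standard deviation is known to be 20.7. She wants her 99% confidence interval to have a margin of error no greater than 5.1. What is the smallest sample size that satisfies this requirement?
n ≥ 110

For margin E ≤ 5.1:
n ≥ (z* · σ / E)²
n ≥ (2.576 · 20.7 / 5.1)²
n ≥ 109.32

Minimum n = 110 (rounding up)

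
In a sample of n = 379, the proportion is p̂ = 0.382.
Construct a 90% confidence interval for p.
(0.341, 0.423)

Proportion CI:
SE = √(p̂(1-p̂)/n) = √(0.382 · 0.618 / 379) = 0.02496

z* = 1.645
Margin = z* · SE = 1.645 · 0.02496 = 0.0411

CI: 0.382 ± 0.0411 = (0.341, 0.423)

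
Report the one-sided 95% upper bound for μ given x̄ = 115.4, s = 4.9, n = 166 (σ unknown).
μ ≤ 116.03

Upper bound (one-sided):
t* = 1.654 (one-sided for 95%)
Upper bound = x̄ + t* · s/√n = 115.4 + 1.654 · 4.9/√166 = 116.03

We are 95% confident that μ ≤ 116.03.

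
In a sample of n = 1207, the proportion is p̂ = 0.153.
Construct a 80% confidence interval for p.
(0.140, 0.166)

Proportion CI:
SE = √(p̂(1-p̂)/n) = √(0.153 · 0.847 / 1207) = 0.01036

z* = 1.282
Margin = z* · SE = 1.282 · 0.01036 = 0.0133

CI: 0.153 ± 0.0133 = (0.140, 0.166)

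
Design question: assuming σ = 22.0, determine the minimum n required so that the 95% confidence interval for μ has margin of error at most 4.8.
n ≥ 81

For margin E ≤ 4.8:
n ≥ (z* · σ / E)²
n ≥ (1.960 · 22.0 / 4.8)²
n ≥ 80.70

Minimum n = 81 (rounding up)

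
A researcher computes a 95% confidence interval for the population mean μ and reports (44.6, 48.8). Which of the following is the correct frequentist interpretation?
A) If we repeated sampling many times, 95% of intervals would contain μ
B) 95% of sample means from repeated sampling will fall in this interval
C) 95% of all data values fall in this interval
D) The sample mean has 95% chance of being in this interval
A

A) Correct — this is the frequentist long-run coverage interpretation.
B) Wrong — coverage applies to intervals containing μ, not to future x̄ values.
C) Wrong — a CI is about the parameter μ, not individual data values.
D) Wrong — x̄ is observed and sits in the interval by construction.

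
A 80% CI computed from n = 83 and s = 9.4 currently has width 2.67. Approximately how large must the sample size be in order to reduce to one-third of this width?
n ≈ 747

CI width ∝ 1/√n
To reduce width by factor 3, need √n to grow by 3 → need 3² = 9 times as many samples.

Current: n = 83, width = 2.67
New: n = 747, width ≈ 0.88

Width reduced by factor of 2.67/0.88 = 3.03.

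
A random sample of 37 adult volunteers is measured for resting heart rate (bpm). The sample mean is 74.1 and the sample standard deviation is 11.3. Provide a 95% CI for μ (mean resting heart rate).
(70.33, 77.87)

t-interval (σ unknown):
df = n - 1 = 36
t* = 2.028 for 95% confidence

Margin of error = t* · s/√n = 2.028 · 11.3/√37 = 3.77

CI: (70.33, 77.87)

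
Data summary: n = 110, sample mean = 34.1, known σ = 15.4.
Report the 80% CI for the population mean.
(32.22, 35.98)

z-interval (σ known):
z* = 1.282 for 80% confidence

Margin of error = z* · σ/√n = 1.282 · 15.4/√110 = 1.88

CI: (34.1 - 1.88, 34.1 + 1.88) = (32.22, 35.98)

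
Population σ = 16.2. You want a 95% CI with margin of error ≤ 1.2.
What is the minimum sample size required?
n ≥ 701

For margin E ≤ 1.2:
n ≥ (z* · σ / E)²
n ≥ (1.960 · 16.2 / 1.2)²
n ≥ 700.13

Minimum n = 701 (rounding up)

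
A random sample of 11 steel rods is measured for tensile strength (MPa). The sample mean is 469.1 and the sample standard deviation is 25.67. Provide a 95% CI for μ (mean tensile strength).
(451.86, 486.34)

t-interval (σ unknown):
df = n - 1 = 10
t* = 2.228 for 95% confidence

Margin of error = t* · s/√n = 2.228 · 25.67/√11 = 17.24

CI: (451.86, 486.34)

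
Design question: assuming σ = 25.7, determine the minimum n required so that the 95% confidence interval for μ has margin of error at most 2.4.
n ≥ 441

For margin E ≤ 2.4:
n ≥ (z* · σ / E)²
n ≥ (1.960 · 25.7 / 2.4)²
n ≥ 440.51

Minimum n = 441 (rounding up)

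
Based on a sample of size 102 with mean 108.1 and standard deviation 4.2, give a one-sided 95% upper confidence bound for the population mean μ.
μ ≤ 108.79

Upper bound (one-sided):
t* = 1.660 (one-sided for 95%)
Upper bound = x̄ + t* · s/√n = 108.1 + 1.660 · 4.2/√102 = 108.79

We are 95% confident that μ ≤ 108.79.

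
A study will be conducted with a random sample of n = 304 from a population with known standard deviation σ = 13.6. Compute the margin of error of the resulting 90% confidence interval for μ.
Margin of error = 1.28

Margin of error = z* · σ/√n
= 1.645 · 13.6/√304
= 1.645 · 13.6/17.4356
= 1.28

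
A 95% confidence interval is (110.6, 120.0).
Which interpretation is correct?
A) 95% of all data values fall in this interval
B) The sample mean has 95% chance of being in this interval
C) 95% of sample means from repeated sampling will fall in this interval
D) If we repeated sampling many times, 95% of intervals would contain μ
D

A) Wrong — a CI is about the parameter μ, not individual data values.
B) Wrong — x̄ is observed and sits in the interval by construction.
C) Wrong — coverage applies to intervals containing μ, not to future x̄ values.
D) Correct — this is the frequentist long-run coverage interpretation.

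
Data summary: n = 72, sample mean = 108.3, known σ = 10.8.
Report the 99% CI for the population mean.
(105.02, 111.58)

z-interval (σ known):
z* = 2.576 for 99% confidence

Margin of error = z* · σ/√n = 2.576 · 10.8/√72 = 3.28

CI: (108.3 - 3.28, 108.3 + 3.28) = (105.02, 111.58)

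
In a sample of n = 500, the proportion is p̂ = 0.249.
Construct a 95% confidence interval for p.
(0.211, 0.287)

Proportion CI:
SE = √(p̂(1-p̂)/n) = √(0.249 · 0.751 / 500) = 0.01934

z* = 1.960
Margin = z* · SE = 1.960 · 0.01934 = 0.0379

CI: 0.249 ± 0.0379 = (0.211, 0.287)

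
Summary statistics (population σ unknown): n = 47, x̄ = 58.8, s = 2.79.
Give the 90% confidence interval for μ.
(58.12, 59.48)

t-interval (σ unknown):
df = n - 1 = 46
t* = 1.679 for 90% confidence

Margin of error = t* · s/√n = 1.679 · 2.79/√47 = 0.68

CI: (58.12, 59.48)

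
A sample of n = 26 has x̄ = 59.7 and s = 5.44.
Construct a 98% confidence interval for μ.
(57.05, 62.35)

t-interval (σ unknown):
df = n - 1 = 25
t* = 2.485 for 98% confidence

Margin of error = t* · s/√n = 2.485 · 5.44/√26 = 2.65

CI: (57.05, 62.35)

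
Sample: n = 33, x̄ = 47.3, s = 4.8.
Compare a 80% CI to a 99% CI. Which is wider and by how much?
99% CI is wider by 2.39

df = 32
80% CI: t* = 1.309, (46.21, 48.39), width = 2 · t* · s/√n = 2.19
99% CI: t* = 2.738, (45.01, 49.59), width = 2 · t* · s/√n = 4.58

The 99% CI is wider by 4.58 - 2.19 = 2.39.
Higher confidence requires a wider interval.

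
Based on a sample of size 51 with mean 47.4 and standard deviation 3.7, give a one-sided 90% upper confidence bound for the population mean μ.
μ ≤ 48.07

Upper bound (one-sided):
t* = 1.299 (one-sided for 90%)
Upper bound = x̄ + t* · s/√n = 47.4 + 1.299 · 3.7/√51 = 48.07

We are 90% confident that μ ≤ 48.07.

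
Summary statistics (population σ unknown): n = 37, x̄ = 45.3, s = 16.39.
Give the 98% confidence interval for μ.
(38.74, 51.86)

t-interval (σ unknown):
df = n - 1 = 36
t* = 2.434 for 98% confidence

Margin of error = t* · s/√n = 2.434 · 16.39/√37 = 6.56

CI: (38.74, 51.86)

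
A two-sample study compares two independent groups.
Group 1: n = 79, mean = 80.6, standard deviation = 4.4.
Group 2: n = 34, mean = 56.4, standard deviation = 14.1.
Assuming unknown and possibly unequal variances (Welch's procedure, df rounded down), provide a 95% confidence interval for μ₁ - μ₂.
(19.19, 29.21)

Difference: x̄₁ - x̄₂ = 24.20
SE = √(s₁²/n₁ + s₂²/n₂) = √(4.4²/79 + 14.1²/34) = 2.4683
df = 35.80 → 35 (Welch–Satterthwaite, rounded down)
t* = 2.030

CI: 24.20 ± 2.030 · 2.4683 = 24.20 ± 5.01 = (19.19, 29.21)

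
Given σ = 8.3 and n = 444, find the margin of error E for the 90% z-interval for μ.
Margin of error = 0.65

Margin of error = z* · σ/√n
= 1.645 · 8.3/√444
= 1.645 · 8.3/21.0713
= 0.65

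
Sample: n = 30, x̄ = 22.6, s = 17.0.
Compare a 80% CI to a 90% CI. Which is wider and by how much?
90% CI is wider by 2.41

df = 29
80% CI: t* = 1.311, (18.53, 26.67), width = 2 · t* · s/√n = 8.14
90% CI: t* = 1.699, (17.33, 27.87), width = 2 · t* · s/√n = 10.55

The 90% CI is wider by 10.55 - 8.14 = 2.41.
Higher confidence requires a wider interval.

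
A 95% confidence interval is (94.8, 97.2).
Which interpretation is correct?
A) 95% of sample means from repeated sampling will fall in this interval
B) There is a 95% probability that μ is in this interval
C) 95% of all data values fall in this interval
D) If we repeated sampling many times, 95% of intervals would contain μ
D

A) Wrong — coverage applies to intervals containing μ, not to future x̄ values.
B) Wrong — μ is fixed; the randomness lives in the interval, not in μ.
C) Wrong — a CI is about the parameter μ, not individual data values.
D) Correct — this is the frequentist long-run coverage interpretation.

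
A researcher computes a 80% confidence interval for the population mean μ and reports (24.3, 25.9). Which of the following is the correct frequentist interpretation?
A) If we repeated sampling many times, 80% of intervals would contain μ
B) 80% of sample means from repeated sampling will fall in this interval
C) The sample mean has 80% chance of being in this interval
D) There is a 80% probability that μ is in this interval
A

A) Correct — this is the frequentist long-run coverage interpretation.
B) Wrong — coverage applies to intervals containing μ, not to future x̄ values.
C) Wrong — x̄ is observed and sits in the interval by construction.
D) Wrong — μ is fixed; the randomness lives in the interval, not in μ.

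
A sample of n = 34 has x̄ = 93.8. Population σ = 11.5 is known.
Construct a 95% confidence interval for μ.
(89.93, 97.67)

z-interval (σ known):
z* = 1.960 for 95% confidence

Margin of error = z* · σ/√n = 1.960 · 11.5/√34 = 3.87

CI: (93.8 - 3.87, 93.8 + 3.87) = (89.93, 97.67)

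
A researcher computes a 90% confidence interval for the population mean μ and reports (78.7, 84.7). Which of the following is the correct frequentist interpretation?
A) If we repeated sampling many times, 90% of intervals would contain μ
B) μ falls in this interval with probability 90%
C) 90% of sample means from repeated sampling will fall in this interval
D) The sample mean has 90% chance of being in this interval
A

A) Correct — this is the frequentist long-run coverage interpretation.
B) Wrong — μ is fixed; the randomness lives in the interval, not in μ.
C) Wrong — coverage applies to intervals containing μ, not to future x̄ values.
D) Wrong — x̄ is observed and sits in the interval by construction.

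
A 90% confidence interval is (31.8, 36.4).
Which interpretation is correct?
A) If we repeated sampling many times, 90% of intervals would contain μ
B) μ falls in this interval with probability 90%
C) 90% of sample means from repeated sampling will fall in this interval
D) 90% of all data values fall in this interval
A

A) Correct — this is the frequentist long-run coverage interpretation.
B) Wrong — μ is fixed; the randomness lives in the interval, not in μ.
C) Wrong — coverage applies to intervals containing μ, not to future x̄ values.
D) Wrong — a CI is about the parameter μ, not individual data values.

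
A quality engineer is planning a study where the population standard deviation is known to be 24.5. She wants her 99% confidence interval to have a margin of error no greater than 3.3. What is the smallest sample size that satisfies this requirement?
n ≥ 366

For margin E ≤ 3.3:
n ≥ (z* · σ / E)²
n ≥ (2.576 · 24.5 / 3.3)²
n ≥ 365.76

Minimum n = 366 (rounding up)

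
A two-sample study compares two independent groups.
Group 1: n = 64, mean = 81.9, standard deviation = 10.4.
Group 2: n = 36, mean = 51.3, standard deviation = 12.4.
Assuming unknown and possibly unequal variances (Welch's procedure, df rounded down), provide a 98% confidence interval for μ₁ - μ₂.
(24.77, 36.43)

Difference: x̄₁ - x̄₂ = 30.60
SE = √(s₁²/n₁ + s₂²/n₂) = √(10.4²/64 + 12.4²/36) = 2.4415
df = 62.72 → 62 (Welch–Satterthwaite, rounded down)
t* = 2.388

CI: 30.60 ± 2.388 · 2.4415 = 30.60 ± 5.83 = (24.77, 36.43)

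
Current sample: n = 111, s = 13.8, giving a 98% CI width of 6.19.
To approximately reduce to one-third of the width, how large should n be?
n ≈ 999

CI width ∝ 1/√n
To reduce width by factor 3, need √n to grow by 3 → need 3² = 9 times as many samples.

Current: n = 111, width = 6.19
New: n = 999, width ≈ 2.03

Width reduced by factor of 6.19/2.03 = 3.05.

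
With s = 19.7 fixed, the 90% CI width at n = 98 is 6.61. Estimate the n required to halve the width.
n ≈ 392

CI width ∝ 1/√n
To reduce width by factor 2, need √n to grow by 2 → need 2² = 4 times as many samples.

Current: n = 98, width = 6.61
New: n = 392, width ≈ 3.28

Width reduced by factor of 6.61/3.28 = 2.02.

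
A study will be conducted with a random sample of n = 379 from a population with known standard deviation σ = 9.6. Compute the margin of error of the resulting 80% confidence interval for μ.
Margin of error = 0.63

Margin of error = z* · σ/√n
= 1.282 · 9.6/√379
= 1.282 · 9.6/19.4679
= 0.63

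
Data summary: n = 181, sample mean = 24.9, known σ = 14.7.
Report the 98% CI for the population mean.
(22.36, 27.44)

z-interval (σ known):
z* = 2.326 for 98% confidence

Margin of error = z* · σ/√n = 2.326 · 14.7/√181 = 2.54

CI: (24.9 - 2.54, 24.9 + 2.54) = (22.36, 27.44)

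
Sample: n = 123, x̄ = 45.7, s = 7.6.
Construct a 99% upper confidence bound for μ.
μ ≤ 47.32

Upper bound (one-sided):
t* = 2.357 (one-sided for 99%)
Upper bound = x̄ + t* · s/√n = 45.7 + 2.357 · 7.6/√123 = 47.32

We are 99% confident that μ ≤ 47.32.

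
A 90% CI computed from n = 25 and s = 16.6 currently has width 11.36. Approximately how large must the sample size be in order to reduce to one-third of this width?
n ≈ 225

CI width ∝ 1/√n
To reduce width by factor 3, need √n to grow by 3 → need 3² = 9 times as many samples.

Current: n = 25, width = 11.36
New: n = 225, width ≈ 3.66

Width reduced by factor of 11.36/3.66 = 3.10.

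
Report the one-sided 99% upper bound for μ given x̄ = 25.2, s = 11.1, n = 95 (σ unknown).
μ ≤ 27.90

Upper bound (one-sided):
t* = 2.367 (one-sided for 99%)
Upper bound = x̄ + t* · s/√n = 25.2 + 2.367 · 11.1/√95 = 27.90

We are 99% confident that μ ≤ 27.90.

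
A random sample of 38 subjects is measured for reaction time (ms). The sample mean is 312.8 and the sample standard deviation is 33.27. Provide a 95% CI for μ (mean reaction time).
(301.87, 323.73)

t-interval (σ unknown):
df = n - 1 = 37
t* = 2.026 for 95% confidence

Margin of error = t* · s/√n = 2.026 · 33.27/√38 = 10.93

CI: (301.87, 323.73)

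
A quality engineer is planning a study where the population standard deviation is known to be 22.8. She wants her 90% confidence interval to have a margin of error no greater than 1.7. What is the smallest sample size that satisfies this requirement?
n ≥ 487

For margin E ≤ 1.7:
n ≥ (z* · σ / E)²
n ≥ (1.645 · 22.8 / 1.7)²
n ≥ 486.75

Minimum n = 487 (rounding up)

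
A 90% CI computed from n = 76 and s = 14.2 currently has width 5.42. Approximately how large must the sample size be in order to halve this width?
n ≈ 304

CI width ∝ 1/√n
To reduce width by factor 2, need √n to grow by 2 → need 2² = 4 times as many samples.

Current: n = 76, width = 5.42
New: n = 304, width ≈ 2.69

Width reduced by factor of 5.42/2.69 = 2.01.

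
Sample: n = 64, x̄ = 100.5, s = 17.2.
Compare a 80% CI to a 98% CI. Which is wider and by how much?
98% CI is wider by 4.69

df = 63
80% CI: t* = 1.295, (97.72, 103.28), width = 2 · t* · s/√n = 5.57
98% CI: t* = 2.387, (95.37, 105.63), width = 2 · t* · s/√n = 10.26

The 98% CI is wider by 10.26 - 5.57 = 4.69.
Higher confidence requires a wider interval.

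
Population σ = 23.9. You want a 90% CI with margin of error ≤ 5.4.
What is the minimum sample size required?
n ≥ 54

For margin E ≤ 5.4:
n ≥ (z* · σ / E)²
n ≥ (1.645 · 23.9 / 5.4)²
n ≥ 53.01

Minimum n = 54 (rounding up)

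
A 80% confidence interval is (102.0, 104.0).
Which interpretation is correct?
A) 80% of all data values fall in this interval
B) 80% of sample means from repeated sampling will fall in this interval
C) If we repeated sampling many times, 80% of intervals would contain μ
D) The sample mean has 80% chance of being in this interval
C

A) Wrong — a CI is about the parameter μ, not individual data values.
B) Wrong — coverage applies to intervals containing μ, not to future x̄ values.
C) Correct — this is the frequentist long-run coverage interpretation.
D) Wrong — x̄ is observed and sits in the interval by construction.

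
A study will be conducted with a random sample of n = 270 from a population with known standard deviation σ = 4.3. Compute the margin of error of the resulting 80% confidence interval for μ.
Margin of error = 0.34

Margin of error = z* · σ/√n
= 1.282 · 4.3/√270
= 1.282 · 4.3/16.4317
= 0.34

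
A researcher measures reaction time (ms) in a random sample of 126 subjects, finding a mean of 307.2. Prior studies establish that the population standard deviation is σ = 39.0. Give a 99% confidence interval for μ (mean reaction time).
(298.25, 316.15)

z-interval (σ known):
z* = 2.576 for 99% confidence

Margin of error = z* · σ/√n = 2.576 · 39.0/√126 = 8.95

CI: (307.2 - 8.95, 307.2 + 8.95) = (298.25, 316.15)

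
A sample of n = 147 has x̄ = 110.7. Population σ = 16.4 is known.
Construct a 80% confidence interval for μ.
(108.97, 112.43)

z-interval (σ known):
z* = 1.282 for 80% confidence

Margin of error = z* · σ/√n = 1.282 · 16.4/√147 = 1.73

CI: (110.7 - 1.73, 110.7 + 1.73) = (108.97, 112.43)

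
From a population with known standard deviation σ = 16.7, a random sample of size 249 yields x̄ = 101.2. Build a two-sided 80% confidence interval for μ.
(99.84, 102.56)

z-interval (σ known):
z* = 1.282 for 80% confidence

Margin of error = z* · σ/√n = 1.282 · 16.7/√249 = 1.36

CI: (101.2 - 1.36, 101.2 + 1.36) = (99.84, 102.56)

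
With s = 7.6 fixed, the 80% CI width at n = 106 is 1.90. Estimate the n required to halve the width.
n ≈ 424

CI width ∝ 1/√n
To reduce width by factor 2, need √n to grow by 2 → need 2² = 4 times as many samples.

Current: n = 106, width = 1.90
New: n = 424, width ≈ 0.95

Width reduced by factor of 1.90/0.95 = 2.00.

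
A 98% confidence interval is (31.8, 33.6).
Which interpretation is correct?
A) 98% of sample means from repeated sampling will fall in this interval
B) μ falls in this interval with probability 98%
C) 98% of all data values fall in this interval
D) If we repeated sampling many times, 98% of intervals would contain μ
D

A) Wrong — coverage applies to intervals containing μ, not to future x̄ values.
B) Wrong — μ is fixed; the randomness lives in the interval, not in μ.
C) Wrong — a CI is about the parameter μ, not individual data values.
D) Correct — this is the frequentist long-run coverage interpretation.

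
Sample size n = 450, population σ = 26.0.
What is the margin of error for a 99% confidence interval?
Margin of error = 3.16

Margin of error = z* · σ/√n
= 2.576 · 26.0/√450
= 2.576 · 26.0/21.2132
= 3.16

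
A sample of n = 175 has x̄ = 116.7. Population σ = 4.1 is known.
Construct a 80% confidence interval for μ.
(116.30, 117.10)

z-interval (σ known):
z* = 1.282 for 80% confidence

Margin of error = z* · σ/√n = 1.282 · 4.1/√175 = 0.40

CI: (116.7 - 0.40, 116.7 + 0.40) = (116.30, 117.10)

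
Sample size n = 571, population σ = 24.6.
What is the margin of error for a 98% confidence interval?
Margin of error = 2.39

Margin of error = z* · σ/√n
= 2.326 · 24.6/√571
= 2.326 · 24.6/23.8956
= 2.39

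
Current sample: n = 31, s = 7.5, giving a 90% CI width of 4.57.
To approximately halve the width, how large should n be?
n ≈ 124

CI width ∝ 1/√n
To reduce width by factor 2, need √n to grow by 2 → need 2² = 4 times as many samples.

Current: n = 31, width = 4.57
New: n = 124, width ≈ 2.23

Width reduced by factor of 4.57/2.23 = 2.05.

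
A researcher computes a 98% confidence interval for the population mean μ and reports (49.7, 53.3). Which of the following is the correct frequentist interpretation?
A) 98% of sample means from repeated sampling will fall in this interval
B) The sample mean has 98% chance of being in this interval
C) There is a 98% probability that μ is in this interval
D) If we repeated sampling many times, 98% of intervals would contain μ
D

A) Wrong — coverage applies to intervals containing μ, not to future x̄ values.
B) Wrong — x̄ is observed and sits in the interval by construction.
C) Wrong — μ is fixed; the randomness lives in the interval, not in μ.
D) Correct — this is the frequentist long-run coverage interpretation.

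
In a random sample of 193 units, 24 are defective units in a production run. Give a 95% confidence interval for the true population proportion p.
(0.078, 0.171)

Proportion CI:
p̂ = 24/193 = 0.12435
SE = √(p̂(1-p̂)/n) = √(0.12435 · 0.87565 / 193) = 0.02375

z* = 1.960
Margin = z* · SE = 1.960 · 0.02375 = 0.0466

CI: 0.12435 ± 0.0466 = (0.078, 0.171)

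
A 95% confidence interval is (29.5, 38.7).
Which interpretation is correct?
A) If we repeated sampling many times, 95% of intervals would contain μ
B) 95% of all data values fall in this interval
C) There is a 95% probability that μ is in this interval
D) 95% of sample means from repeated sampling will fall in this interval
A

A) Correct — this is the frequentist long-run coverage interpretation.
B) Wrong — a CI is about the parameter μ, not individual data values.
C) Wrong — μ is fixed; the randomness lives in the interval, not in μ.
D) Wrong — coverage applies to intervals containing μ, not to future x̄ values.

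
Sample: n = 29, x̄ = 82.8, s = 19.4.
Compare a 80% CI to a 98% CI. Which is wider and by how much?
98% CI is wider by 8.31

df = 28
80% CI: t* = 1.313, (78.07, 87.53), width = 2 · t* · s/√n = 9.46
98% CI: t* = 2.467, (73.91, 91.69), width = 2 · t* · s/√n = 17.77

The 98% CI is wider by 17.77 - 9.46 = 8.31.
Higher confidence requires a wider interval.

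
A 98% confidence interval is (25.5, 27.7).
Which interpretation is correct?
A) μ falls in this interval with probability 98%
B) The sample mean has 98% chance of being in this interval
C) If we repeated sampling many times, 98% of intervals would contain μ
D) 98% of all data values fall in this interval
C

A) Wrong — μ is fixed; the randomness lives in the interval, not in μ.
B) Wrong — x̄ is observed and sits in the interval by construction.
C) Correct — this is the frequentist long-run coverage interpretation.
D) Wrong — a CI is about the parameter μ, not individual data values.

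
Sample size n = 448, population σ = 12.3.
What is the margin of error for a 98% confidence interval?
Margin of error = 1.35

Margin of error = z* · σ/√n
= 2.326 · 12.3/√448
= 2.326 · 12.3/21.1660
= 1.35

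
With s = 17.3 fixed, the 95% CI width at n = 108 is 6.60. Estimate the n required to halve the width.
n ≈ 432

CI width ∝ 1/√n
To reduce width by factor 2, need √n to grow by 2 → need 2² = 4 times as many samples.

Current: n = 108, width = 6.60
New: n = 432, width ≈ 3.27

Width reduced by factor of 6.60/3.27 = 2.02.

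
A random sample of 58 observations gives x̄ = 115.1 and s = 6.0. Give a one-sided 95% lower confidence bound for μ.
μ ≥ 113.78

Lower bound (one-sided):
t* = 1.672 (one-sided for 95%)
Lower bound = x̄ - t* · s/√n = 115.1 - 1.672 · 6.0/√58 = 113.78

We are 95% confident that μ ≥ 113.78.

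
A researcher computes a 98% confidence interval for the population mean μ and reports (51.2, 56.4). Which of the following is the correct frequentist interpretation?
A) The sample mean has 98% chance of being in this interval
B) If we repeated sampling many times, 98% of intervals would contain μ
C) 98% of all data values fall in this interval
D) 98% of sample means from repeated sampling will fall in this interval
B

A) Wrong — x̄ is observed and sits in the interval by construction.
B) Correct — this is the frequentist long-run coverage interpretation.
C) Wrong — a CI is about the parameter μ, not individual data values.
D) Wrong — coverage applies to intervals containing μ, not to future x̄ values.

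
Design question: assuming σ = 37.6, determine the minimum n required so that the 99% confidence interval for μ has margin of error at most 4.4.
n ≥ 485

For margin E ≤ 4.4:
n ≥ (z* · σ / E)²
n ≥ (2.576 · 37.6 / 4.4)²
n ≥ 484.58

Minimum n = 485 (rounding up)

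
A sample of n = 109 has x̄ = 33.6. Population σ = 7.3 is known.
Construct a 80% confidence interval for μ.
(32.70, 34.50)

z-interval (σ known):
z* = 1.282 for 80% confidence

Margin of error = z* · σ/√n = 1.282 · 7.3/√109 = 0.90

CI: (33.6 - 0.90, 33.6 + 0.90) = (32.70, 34.50)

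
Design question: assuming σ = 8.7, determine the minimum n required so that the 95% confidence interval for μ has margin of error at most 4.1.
n ≥ 18

For margin E ≤ 4.1:
n ≥ (z* · σ / E)²
n ≥ (1.960 · 8.7 / 4.1)²
n ≥ 17.30

Minimum n = 18 (rounding up)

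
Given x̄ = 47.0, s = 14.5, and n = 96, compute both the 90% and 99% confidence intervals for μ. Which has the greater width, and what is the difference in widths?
99% CI is wider by 2.86

df = 95
90% CI: t* = 1.661, (44.54, 49.46), width = 2 · t* · s/√n = 4.92
99% CI: t* = 2.629, (43.11, 50.89), width = 2 · t* · s/√n = 7.78

The 99% CI is wider by 7.78 - 4.92 = 2.86.
Higher confidence requires a wider interval.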